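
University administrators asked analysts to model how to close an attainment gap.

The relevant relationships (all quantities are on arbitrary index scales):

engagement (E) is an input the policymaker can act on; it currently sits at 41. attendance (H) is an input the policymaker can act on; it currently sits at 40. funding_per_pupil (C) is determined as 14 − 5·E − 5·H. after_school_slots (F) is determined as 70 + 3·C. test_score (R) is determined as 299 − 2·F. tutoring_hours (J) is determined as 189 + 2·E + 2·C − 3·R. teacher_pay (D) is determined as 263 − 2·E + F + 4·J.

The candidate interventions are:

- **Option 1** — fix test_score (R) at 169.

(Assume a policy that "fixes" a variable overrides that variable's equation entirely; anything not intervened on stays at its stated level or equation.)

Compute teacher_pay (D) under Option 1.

Option 1 (R := 169):
  E = 41
  H = 40
  C = 14 − 5·41 − 5·40 = -391
  F = 70 + 3·(-391) = -1103
  R = 169
  J = 189 + 2·41 + 2·(-391) − 3·169 = -1018
  D = 263 − 2·41 + (-1103) + 4·(-1018) = -4994

-4994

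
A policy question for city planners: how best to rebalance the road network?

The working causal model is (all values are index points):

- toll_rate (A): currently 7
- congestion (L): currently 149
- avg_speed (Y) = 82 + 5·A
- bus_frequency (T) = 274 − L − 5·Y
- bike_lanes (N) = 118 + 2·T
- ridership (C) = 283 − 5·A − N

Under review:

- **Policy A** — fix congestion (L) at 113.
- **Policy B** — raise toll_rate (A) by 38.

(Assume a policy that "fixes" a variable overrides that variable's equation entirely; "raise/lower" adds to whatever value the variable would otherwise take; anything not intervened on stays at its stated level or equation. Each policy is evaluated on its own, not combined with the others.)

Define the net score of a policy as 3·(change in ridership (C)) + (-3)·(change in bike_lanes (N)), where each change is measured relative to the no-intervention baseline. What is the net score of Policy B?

Baseline:
  A = 7
  L = 149
  Y = 82 + 5·7 = 117
  T = 274 − 149 − 5·117 = -460
  N = 118 + 2·(-460) = -802
  C = 283 − 5·7 − (-802) = 1050
Policy B (A + 38):
  A = 7 + 38 = 45
  L = 149
  Y = 82 + 5·45 = 307
  T = 274 − 149 − 5·307 = -1410
  N = 118 + 2·(-1410) = -2702
  C = 283 − 5·45 − (-2702) = 2760
ΔC = 2760 − 1050 = 1710; ΔN = -2702 − (-802) = -1900
Score = 3·1710 + (-3)·(-1900) = 10830

10830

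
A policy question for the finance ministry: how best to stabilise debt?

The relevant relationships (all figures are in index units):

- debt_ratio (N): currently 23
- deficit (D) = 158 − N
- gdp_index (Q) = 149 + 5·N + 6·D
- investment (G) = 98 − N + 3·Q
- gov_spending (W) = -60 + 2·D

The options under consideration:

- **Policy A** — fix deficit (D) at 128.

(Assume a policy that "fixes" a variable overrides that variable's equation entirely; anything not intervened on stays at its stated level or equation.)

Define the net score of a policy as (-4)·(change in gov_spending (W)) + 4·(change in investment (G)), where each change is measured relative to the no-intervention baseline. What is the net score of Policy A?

Baseline:
  N = 23
  D = 158 − 23 = 135
  Q = 149 + 5·23 + 6·135 = 1074
  G = 98 − 23 + 3·1074 = 3297
  W = -60 + 2·135 = 210
Policy A (D := 128):
  N = 23
  D = 128
  Q = 149 + 5·23 + 6·128 = 1032
  G = 98 − 23 + 3·1032 = 3171
  W = -60 + 2·128 = 196
ΔW = 196 − 210 = -14; ΔG = 3171 − 3297 = -126
Score = (-4)·(-14) + 4·(-126) = -448

-448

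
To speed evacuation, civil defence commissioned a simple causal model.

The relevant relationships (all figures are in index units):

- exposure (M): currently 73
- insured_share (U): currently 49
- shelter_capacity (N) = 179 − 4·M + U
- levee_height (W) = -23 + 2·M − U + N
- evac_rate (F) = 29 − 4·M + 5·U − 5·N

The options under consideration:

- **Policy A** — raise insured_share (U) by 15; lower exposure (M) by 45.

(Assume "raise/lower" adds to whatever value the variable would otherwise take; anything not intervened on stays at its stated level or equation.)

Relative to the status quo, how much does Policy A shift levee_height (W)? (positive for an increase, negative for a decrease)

Baseline:
  M = 73
  U = 49
  N = 179 − 4·73 + 49 = -64
  W = -23 + 2·73 − 49 + (-64) = 10
Policy A (U + 15, M − 45):
  M = 73 − 45 = 28
  U = 49 + 15 = 64
  N = 179 − 4·28 + 64 = 131
  W = -23 + 2·28 − 64 + 131 = 100
Change in W: 100 − 10 = 90

90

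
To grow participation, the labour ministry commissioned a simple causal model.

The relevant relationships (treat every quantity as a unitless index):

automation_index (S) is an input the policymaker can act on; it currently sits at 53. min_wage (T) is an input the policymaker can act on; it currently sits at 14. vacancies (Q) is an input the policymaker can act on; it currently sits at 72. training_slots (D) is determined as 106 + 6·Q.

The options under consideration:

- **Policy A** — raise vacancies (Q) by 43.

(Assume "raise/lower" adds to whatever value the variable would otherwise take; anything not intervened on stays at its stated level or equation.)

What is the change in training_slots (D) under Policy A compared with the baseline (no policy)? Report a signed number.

258

Baseline:
  Q = 72
  D = 106 + 6·72 = 538
Policy A (Q + 43):
  Q = 72 + 43 = 115
  D = 106 + 6·115 = 796
Change in D: 796 − 538 = 258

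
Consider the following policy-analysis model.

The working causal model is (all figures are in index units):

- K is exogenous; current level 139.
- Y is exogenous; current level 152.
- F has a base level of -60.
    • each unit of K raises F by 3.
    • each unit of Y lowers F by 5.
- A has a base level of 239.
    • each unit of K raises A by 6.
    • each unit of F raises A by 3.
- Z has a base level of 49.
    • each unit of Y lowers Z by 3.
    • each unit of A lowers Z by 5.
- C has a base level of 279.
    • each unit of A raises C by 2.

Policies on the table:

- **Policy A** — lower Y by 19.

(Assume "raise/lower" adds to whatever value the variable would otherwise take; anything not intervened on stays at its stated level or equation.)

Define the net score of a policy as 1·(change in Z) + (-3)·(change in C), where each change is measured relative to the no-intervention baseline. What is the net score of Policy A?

-3078

Baseline:
  K = 139
  Y = 152
  F = -60 + 3·139 − 5·152 = -403
  A = 239 + 6·139 + 3·(-403) = -136
  Z = 49 − 3·152 − 5·(-136) = 273
  C = 279 + 2·(-136) = 7
Policy A (Y − 19):
  K = 139
  Y = 152 − 19 = 133
  F = -60 + 3·139 − 5·133 = -308
  A = 239 + 6·139 + 3·(-308) = 149
  Z = 49 − 3·133 − 5·149 = -1095
  C = 279 + 2·149 = 577
ΔZ = -1095 − 273 = -1368; ΔC = 577 − 7 = 570
Score = 1·(-1368) + (-3)·570 = -3078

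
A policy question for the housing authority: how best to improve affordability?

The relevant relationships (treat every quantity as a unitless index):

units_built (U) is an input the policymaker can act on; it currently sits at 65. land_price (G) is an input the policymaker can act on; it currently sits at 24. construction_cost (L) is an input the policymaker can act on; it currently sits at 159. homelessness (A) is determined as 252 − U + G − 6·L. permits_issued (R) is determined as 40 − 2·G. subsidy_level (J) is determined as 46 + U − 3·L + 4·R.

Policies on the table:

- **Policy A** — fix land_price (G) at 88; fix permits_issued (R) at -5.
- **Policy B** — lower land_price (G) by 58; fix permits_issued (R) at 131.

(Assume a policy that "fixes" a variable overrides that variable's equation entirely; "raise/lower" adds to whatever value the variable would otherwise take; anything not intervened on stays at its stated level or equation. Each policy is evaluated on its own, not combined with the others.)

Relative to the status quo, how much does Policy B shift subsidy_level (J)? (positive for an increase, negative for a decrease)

Baseline:
  U = 65
  G = 24
  L = 159
  R = 40 − 2·24 = -8
  J = 46 + 65 − 3·159 + 4·(-8) = -398
Policy B (G − 58, R := 131):
  U = 65
  G = 24 − 58 = -34
  L = 159
  R = 131
  J = 46 + 65 − 3·159 + 4·131 = 158
Change in J: 158 − (-398) = 556

556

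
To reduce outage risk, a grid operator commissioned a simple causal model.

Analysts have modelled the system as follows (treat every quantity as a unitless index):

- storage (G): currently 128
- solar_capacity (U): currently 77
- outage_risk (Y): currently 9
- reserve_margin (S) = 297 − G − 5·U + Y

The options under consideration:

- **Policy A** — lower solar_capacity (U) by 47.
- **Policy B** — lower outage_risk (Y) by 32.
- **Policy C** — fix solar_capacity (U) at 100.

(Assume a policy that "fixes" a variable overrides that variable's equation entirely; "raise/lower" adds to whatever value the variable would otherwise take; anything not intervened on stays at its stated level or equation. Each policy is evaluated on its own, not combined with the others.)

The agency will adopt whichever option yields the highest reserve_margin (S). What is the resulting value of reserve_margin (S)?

28

Policy A (U − 47):
  G = 128
  U = 77 − 47 = 30
  Y = 9
  S = 297 − 128 − 5·30 + 9 = 28
Policy B (Y − 32):
  G = 128
  U = 77
  Y = 9 − 32 = -23
  S = 297 − 128 − 5·77 + (-23) = -239
Policy C (U := 100):
  G = 128
  U = 100
  Y = 9
  S = 297 − 128 − 5·100 + 9 = -322
Comparing — Policy A: S=28, Policy B: S=-239, Policy C: S=-322. Highest is 28 (Policy A).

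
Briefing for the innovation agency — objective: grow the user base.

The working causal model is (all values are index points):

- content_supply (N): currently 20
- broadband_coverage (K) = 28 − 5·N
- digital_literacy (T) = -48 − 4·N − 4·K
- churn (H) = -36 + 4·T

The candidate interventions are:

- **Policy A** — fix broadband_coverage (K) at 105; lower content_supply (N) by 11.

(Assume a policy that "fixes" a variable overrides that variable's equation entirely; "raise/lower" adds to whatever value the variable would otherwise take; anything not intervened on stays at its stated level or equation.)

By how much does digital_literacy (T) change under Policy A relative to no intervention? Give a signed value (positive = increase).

-664

Baseline:
  N = 20
  K = 28 − 5·20 = -72
  T = -48 − 4·20 − 4·(-72) = 160
Policy A (K := 105, N − 11):
  N = 20 − 11 = 9
  K = 105
  T = -48 − 4·9 − 4·105 = -504
Change in T: -504 − 160 = -664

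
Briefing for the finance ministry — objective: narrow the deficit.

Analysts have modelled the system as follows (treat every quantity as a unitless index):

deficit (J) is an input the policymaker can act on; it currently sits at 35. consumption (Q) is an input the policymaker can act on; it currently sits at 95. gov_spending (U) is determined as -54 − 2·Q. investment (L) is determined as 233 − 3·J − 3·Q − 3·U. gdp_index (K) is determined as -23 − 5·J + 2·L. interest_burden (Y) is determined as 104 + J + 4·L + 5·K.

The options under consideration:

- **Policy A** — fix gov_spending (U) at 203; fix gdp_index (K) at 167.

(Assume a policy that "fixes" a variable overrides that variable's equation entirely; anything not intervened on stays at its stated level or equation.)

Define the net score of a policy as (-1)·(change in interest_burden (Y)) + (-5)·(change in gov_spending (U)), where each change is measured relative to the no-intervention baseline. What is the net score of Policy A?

7054

Baseline:
  J = 35
  Q = 95
  U = -54 − 2·95 = -244
  L = 233 − 3·35 − 3·95 − 3·(-244) = 575
  K = -23 − 5·35 + 2·575 = 952
  Y = 104 + 35 + 4·575 + 5·952 = 7199
Policy A (U := 203, K := 167):
  J = 35
  Q = 95
  U = 203
  L = 233 − 3·35 − 3·95 − 3·203 = -766
  K = 167
  Y = 104 + 35 + 4·(-766) + 5·167 = -2090
ΔY = -2090 − 7199 = -9289; ΔU = 203 − (-244) = 447
Score = (-1)·(-9289) + (-5)·447 = 7054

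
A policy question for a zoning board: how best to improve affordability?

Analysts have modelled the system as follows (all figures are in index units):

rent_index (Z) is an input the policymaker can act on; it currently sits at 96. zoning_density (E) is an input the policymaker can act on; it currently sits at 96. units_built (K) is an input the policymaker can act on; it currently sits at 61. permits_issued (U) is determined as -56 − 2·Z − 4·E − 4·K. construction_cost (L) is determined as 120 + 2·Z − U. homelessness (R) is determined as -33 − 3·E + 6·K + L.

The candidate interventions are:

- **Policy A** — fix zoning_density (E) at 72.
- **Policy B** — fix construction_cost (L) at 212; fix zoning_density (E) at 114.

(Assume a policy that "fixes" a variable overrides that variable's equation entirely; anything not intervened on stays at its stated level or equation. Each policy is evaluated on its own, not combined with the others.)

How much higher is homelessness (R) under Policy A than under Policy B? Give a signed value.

1006

Policy A (E := 72):
  Z = 96
  E = 72
  K = 61
  U = -56 − 2·96 − 4·72 − 4·61 = -780
  L = 120 + 2·96 − (-780) = 1092
  R = -33 − 3·72 + 6·61 + 1092 = 1209
Policy B (L := 212, E := 114):
  Z = 96
  E = 114
  K = 61
  U = -56 − 2·96 − 4·114 − 4·61 = -948
  L = 212
  R = -33 − 3·114 + 6·61 + 212 = 203
R: 1209 − 203 = 1006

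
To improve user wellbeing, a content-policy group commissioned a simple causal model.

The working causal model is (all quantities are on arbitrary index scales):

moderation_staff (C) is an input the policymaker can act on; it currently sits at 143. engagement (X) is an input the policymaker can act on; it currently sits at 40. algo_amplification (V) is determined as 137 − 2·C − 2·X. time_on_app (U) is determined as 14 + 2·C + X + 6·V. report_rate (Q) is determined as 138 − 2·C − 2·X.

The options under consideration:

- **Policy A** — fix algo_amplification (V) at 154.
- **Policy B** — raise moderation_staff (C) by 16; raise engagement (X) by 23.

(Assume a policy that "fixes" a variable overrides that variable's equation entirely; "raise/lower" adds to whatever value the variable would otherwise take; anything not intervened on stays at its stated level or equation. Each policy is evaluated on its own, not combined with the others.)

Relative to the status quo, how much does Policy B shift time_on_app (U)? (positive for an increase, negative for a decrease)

-413

Baseline:
  C = 143
  X = 40
  V = 137 − 2·143 − 2·40 = -229
  U = 14 + 2·143 + 40 + 6·(-229) = -1034
Policy B (C + 16, X + 23):
  C = 143 + 16 = 159
  X = 40 + 23 = 63
  V = 137 − 2·159 − 2·63 = -307
  U = 14 + 2·159 + 63 + 6·(-307) = -1447
Change in U: -1447 − (-1034) = -413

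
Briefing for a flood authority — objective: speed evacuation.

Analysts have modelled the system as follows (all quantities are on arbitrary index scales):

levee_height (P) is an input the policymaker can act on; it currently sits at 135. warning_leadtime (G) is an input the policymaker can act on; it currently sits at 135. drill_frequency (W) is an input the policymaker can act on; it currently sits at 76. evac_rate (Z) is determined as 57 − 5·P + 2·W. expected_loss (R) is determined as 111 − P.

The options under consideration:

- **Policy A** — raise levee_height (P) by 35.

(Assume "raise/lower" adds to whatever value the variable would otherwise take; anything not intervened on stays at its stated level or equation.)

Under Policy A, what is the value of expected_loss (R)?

-59

Policy A (P + 35):
  P = 135 + 35 = 170
  R = 111 − 170 = -59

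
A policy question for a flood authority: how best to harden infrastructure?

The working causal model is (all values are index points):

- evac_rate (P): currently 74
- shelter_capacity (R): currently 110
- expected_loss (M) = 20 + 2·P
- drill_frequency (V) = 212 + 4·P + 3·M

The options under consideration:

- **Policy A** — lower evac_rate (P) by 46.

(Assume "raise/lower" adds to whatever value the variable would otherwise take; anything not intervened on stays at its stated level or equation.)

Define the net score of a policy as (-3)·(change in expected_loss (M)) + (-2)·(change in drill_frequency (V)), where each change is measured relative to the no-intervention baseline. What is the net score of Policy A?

Baseline:
  P = 74
  M = 20 + 2·74 = 168
  V = 212 + 4·74 + 3·168 = 1012
Policy A (P − 46):
  P = 74 − 46 = 28
  M = 20 + 2·28 = 76
  V = 212 + 4·28 + 3·76 = 552
ΔM = 76 − 168 = -92; ΔV = 552 − 1012 = -460
Score = (-3)·(-92) + (-2)·(-460) = 1196

1196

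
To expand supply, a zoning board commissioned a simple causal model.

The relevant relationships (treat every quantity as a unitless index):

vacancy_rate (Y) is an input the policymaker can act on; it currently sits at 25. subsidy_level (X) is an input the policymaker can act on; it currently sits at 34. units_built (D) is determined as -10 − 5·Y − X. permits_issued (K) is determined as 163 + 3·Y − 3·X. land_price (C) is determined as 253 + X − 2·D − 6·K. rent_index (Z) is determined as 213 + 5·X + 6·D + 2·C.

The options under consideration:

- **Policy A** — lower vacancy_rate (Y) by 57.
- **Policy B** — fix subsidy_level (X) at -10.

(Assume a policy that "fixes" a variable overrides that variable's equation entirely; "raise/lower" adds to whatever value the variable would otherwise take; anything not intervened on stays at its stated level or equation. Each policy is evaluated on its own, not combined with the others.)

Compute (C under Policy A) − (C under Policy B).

1380

Policy A (Y − 57):
  Y = 25 − 57 = -32
  X = 34
  D = -10 − 5·(-32) − 34 = 116
  K = 163 + 3·(-32) − 3·34 = -35
  C = 253 + 34 − 2·116 − 6·(-35) = 265
Policy B (X := -10):
  Y = 25
  X = -10
  D = -10 − 5·25 − (-10) = -125
  K = 163 + 3·25 − 3·(-10) = 268
  C = 253 + (-10) − 2·(-125) − 6·268 = -1115
C: 265 − (-1115) = 1380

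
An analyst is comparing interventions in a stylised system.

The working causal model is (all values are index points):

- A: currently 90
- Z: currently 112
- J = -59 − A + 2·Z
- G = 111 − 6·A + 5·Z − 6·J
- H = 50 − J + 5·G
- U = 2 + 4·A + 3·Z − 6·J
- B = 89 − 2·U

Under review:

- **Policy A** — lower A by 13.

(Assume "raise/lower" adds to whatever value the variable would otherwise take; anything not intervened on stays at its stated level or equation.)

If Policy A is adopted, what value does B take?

Policy A (A − 13):
  A = 90 − 13 = 77
  Z = 112
  J = -59 − 77 + 2·112 = 88
  U = 2 + 4·77 + 3·112 − 6·88 = 118
  B = 89 − 2·118 = -147

-147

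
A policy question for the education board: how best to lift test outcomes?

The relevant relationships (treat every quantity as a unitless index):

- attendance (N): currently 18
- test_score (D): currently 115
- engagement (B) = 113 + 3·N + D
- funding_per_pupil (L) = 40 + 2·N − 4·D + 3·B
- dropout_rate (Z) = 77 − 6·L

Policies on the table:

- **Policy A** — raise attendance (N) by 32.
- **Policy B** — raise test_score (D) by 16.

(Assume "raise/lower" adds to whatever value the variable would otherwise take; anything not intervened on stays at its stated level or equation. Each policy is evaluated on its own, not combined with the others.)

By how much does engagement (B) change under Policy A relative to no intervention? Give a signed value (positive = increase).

96

Baseline:
  N = 18
  D = 115
  B = 113 + 3·18 + 115 = 282
Policy A (N + 32):
  N = 18 + 32 = 50
  D = 115
  B = 113 + 3·50 + 115 = 378
Change in B: 378 − 282 = 96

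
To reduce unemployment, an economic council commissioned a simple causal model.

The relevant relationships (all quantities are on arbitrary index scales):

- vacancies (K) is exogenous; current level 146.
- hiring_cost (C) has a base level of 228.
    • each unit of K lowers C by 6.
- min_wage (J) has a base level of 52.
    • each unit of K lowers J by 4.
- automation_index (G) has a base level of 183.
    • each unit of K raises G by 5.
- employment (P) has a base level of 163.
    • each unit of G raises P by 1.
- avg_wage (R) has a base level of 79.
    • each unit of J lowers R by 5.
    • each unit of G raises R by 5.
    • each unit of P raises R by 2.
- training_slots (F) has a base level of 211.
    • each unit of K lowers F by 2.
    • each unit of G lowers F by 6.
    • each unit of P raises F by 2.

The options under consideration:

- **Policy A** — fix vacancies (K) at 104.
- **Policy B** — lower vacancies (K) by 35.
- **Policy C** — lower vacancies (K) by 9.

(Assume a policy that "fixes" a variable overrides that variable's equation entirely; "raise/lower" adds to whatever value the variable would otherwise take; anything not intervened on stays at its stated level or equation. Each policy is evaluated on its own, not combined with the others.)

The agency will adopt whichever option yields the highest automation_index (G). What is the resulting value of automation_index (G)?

868

Policy A (K := 104):
  K = 104
  G = 183 + 5·104 = 703
Policy B (K − 35):
  K = 146 − 35 = 111
  G = 183 + 5·111 = 738
Policy C (K − 9):
  K = 146 − 9 = 137
  G = 183 + 5·137 = 868
Comparing — Policy A: G=703, Policy B: G=738, Policy C: G=868. Highest is 868 (Policy C).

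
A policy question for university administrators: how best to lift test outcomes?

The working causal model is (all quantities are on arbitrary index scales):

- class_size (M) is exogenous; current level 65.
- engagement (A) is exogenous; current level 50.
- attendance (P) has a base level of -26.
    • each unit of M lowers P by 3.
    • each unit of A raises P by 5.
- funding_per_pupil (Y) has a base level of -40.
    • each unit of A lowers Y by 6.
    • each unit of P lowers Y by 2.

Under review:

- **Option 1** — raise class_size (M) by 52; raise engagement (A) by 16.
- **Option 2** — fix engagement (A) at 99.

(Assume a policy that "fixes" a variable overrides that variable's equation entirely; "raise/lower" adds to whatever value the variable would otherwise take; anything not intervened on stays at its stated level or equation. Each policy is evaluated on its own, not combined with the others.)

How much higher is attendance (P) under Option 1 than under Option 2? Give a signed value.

-321

Option 1 (M + 52, A + 16):
  M = 65 + 52 = 117
  A = 50 + 16 = 66
  P = -26 − 3·117 + 5·66 = -47
Option 2 (A := 99):
  M = 65
  A = 99
  P = -26 − 3·65 + 5·99 = 274
P: -47 − 274 = -321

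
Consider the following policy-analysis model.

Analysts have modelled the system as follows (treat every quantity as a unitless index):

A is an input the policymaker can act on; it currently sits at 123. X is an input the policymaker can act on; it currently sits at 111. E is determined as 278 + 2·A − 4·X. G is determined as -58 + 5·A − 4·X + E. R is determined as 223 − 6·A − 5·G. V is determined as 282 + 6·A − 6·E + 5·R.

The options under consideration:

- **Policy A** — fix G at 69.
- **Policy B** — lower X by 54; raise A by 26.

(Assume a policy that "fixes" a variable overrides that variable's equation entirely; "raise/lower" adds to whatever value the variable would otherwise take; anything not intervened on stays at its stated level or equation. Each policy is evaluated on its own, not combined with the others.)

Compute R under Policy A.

-860

Policy A (G := 69):
  A = 123
  X = 111
  E = 278 + 2·123 − 4·111 = 80
  G = 69
  R = 223 − 6·123 − 5·69 = -860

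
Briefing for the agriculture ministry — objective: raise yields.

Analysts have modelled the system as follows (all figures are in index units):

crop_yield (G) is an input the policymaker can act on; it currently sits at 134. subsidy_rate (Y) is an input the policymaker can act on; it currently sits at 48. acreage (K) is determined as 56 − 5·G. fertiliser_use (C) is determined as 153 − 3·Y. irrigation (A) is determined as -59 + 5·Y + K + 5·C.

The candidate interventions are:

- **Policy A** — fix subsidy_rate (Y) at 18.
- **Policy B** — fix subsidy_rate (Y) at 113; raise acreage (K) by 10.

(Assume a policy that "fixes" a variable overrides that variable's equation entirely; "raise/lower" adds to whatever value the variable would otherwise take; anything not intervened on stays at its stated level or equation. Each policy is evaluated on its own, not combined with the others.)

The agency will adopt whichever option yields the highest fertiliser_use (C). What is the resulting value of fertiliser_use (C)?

Policy A (Y := 18):
  Y = 18
  C = 153 − 3·18 = 99
Policy B (Y := 113, K + 10):
  Y = 113
  C = 153 − 3·113 = -186
Comparing — Policy A: C=99, Policy B: C=-186. Highest is 99 (Policy A).

99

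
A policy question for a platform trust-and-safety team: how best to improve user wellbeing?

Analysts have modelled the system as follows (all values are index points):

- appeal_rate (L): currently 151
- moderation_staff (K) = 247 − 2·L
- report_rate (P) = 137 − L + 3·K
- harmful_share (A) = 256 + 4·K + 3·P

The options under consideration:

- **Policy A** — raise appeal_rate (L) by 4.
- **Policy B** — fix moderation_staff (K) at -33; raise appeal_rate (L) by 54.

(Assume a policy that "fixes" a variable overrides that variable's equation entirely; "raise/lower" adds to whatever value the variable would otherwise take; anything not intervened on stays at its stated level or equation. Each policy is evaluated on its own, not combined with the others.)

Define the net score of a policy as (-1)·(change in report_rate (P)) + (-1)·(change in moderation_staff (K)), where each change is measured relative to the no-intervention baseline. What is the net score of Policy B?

Baseline:
  L = 151
  K = 247 − 2·151 = -55
  P = 137 − 151 + 3·(-55) = -179
Policy B (K := -33, L + 54):
  L = 151 + 54 = 205
  K = -33
  P = 137 − 205 + 3·(-33) = -167
ΔP = -167 − (-179) = 12; ΔK = -33 − (-55) = 22
Score = (-1)·12 + (-1)·22 = -34

-34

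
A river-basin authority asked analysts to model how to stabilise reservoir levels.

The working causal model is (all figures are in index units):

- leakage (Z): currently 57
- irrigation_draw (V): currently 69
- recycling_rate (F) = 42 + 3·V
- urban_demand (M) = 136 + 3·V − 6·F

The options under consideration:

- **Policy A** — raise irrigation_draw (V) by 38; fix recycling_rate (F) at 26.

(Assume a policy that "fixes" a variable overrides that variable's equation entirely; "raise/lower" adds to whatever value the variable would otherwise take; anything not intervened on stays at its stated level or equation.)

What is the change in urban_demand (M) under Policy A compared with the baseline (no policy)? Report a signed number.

Baseline:
  V = 69
  F = 42 + 3·69 = 249
  M = 136 + 3·69 − 6·249 = -1151
Policy A (V + 38, F := 26):
  V = 69 + 38 = 107
  F = 26
  M = 136 + 3·107 − 6·26 = 301
Change in M: 301 − (-1151) = 1452

1452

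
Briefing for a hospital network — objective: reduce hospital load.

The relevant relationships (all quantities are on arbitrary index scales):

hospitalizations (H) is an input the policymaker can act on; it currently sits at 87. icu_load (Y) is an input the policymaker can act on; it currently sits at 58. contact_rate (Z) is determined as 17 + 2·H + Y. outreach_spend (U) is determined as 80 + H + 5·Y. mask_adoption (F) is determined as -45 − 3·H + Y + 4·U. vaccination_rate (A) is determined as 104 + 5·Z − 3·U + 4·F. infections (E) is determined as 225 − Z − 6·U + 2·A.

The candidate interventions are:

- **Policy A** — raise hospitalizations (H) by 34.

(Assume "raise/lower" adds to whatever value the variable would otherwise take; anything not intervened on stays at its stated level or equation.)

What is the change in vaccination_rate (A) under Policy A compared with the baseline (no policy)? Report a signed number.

Baseline:
  H = 87
  Y = 58
  Z = 17 + 2·87 + 58 = 249
  U = 80 + 87 + 5·58 = 457
  F = -45 − 3·87 + 58 + 4·457 = 1580
  A = 104 + 5·249 − 3·457 + 4·1580 = 6298
Policy A (H + 34):
  H = 87 + 34 = 121
  Y = 58
  Z = 17 + 2·121 + 58 = 317
  U = 80 + 121 + 5·58 = 491
  F = -45 − 3·121 + 58 + 4·491 = 1614
  A = 104 + 5·317 − 3·491 + 4·1614 = 6672
Change in A: 6672 − 6298 = 374

374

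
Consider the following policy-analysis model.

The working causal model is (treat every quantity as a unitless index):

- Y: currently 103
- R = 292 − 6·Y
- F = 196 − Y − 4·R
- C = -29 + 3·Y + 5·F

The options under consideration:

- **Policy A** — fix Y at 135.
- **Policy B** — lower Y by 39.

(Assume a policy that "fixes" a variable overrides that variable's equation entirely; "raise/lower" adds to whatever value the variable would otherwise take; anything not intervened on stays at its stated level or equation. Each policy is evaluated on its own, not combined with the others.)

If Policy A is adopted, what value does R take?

-518

Policy A (Y := 135):
  Y = 135
  R = 292 − 6·135 = -518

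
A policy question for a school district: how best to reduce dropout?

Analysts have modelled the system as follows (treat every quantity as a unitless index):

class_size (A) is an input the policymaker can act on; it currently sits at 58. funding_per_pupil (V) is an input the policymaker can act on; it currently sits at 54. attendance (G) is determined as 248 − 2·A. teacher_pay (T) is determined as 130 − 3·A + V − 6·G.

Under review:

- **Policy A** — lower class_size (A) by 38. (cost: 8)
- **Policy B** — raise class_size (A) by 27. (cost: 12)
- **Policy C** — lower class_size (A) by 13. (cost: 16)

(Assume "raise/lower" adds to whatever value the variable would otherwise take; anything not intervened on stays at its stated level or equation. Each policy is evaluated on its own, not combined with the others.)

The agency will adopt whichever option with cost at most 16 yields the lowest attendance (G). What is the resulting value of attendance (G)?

Policy A (A − 38):
  A = 58 − 38 = 20
  G = 248 − 2·20 = 208
Policy B (A + 27):
  A = 58 + 27 = 85
  G = 248 − 2·85 = 78
Policy C (A − 13):
  A = 58 − 13 = 45
  G = 248 − 2·45 = 158
Comparing — Policy A: G=208, Policy B: G=78, Policy C: G=158. Lowest is 78 (Policy B).

78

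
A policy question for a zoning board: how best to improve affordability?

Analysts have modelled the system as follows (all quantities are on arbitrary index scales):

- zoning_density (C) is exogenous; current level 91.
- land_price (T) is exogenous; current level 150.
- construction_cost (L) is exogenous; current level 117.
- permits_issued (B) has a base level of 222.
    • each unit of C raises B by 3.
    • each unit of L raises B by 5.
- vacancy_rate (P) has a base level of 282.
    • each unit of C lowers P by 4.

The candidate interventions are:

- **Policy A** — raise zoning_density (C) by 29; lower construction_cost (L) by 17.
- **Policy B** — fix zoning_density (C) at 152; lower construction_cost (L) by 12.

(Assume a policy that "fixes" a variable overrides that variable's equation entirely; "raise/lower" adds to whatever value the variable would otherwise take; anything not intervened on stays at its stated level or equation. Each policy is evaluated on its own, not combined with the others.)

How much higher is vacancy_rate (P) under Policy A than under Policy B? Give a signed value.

Policy A (C + 29, L − 17):
  C = 91 + 29 = 120
  P = 282 − 4·120 = -198
Policy B (C := 152, L − 12):
  C = 152
  P = 282 − 4·152 = -326
P: -198 − (-326) = 128

128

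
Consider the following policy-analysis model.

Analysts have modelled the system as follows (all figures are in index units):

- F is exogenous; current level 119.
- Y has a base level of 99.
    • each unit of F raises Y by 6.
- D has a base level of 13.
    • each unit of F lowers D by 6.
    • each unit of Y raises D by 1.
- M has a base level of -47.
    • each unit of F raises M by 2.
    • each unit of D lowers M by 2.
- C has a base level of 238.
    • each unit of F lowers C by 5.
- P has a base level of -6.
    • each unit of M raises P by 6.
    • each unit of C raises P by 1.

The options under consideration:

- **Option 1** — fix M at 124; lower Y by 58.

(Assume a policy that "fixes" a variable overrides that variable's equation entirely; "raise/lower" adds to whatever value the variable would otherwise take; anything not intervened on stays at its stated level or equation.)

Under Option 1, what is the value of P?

381

Option 1 (M := 124, Y − 58):
  F = 119
  Y = 99 + 6·119 (−58 from intervention) = 755
  D = 13 − 6·119 + 755 = 54
  M = 124
  C = 238 − 5·119 = -357
  P = -6 + 6·124 + (-357) = 381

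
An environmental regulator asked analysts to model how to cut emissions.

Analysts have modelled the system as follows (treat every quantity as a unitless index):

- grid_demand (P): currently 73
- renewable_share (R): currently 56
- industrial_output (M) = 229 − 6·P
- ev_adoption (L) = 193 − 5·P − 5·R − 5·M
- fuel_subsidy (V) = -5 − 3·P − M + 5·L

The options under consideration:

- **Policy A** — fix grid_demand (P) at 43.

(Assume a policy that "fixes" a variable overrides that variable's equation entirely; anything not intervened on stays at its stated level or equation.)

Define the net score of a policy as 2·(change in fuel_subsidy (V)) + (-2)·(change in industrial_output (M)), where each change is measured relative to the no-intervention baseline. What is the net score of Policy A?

-8040

Baseline:
  P = 73
  R = 56
  M = 229 − 6·73 = -209
  L = 193 − 5·73 − 5·56 − 5·(-209) = 593
  V = -5 − 3·73 − (-209) + 5·593 = 2950
Policy A (P := 43):
  P = 43
  R = 56
  M = 229 − 6·43 = -29
  L = 193 − 5·43 − 5·56 − 5·(-29) = -157
  V = -5 − 3·43 − (-29) + 5·(-157) = -890
ΔV = -890 − 2950 = -3840; ΔM = -29 − (-209) = 180
Score = 2·(-3840) + (-2)·180 = -8040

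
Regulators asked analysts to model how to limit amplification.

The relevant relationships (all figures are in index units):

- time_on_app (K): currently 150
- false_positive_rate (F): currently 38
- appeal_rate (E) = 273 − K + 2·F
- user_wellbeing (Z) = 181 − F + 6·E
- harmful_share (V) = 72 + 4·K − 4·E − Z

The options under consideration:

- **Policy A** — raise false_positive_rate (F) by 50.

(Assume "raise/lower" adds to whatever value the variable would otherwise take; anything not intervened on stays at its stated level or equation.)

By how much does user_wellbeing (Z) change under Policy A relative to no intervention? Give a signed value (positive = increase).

550

Baseline:
  K = 150
  F = 38
  E = 273 − 150 + 2·38 = 199
  Z = 181 − 38 + 6·199 = 1337
Policy A (F + 50):
  K = 150
  F = 38 + 50 = 88
  E = 273 − 150 + 2·88 = 299
  Z = 181 − 88 + 6·299 = 1887
Change in Z: 1887 − 1337 = 550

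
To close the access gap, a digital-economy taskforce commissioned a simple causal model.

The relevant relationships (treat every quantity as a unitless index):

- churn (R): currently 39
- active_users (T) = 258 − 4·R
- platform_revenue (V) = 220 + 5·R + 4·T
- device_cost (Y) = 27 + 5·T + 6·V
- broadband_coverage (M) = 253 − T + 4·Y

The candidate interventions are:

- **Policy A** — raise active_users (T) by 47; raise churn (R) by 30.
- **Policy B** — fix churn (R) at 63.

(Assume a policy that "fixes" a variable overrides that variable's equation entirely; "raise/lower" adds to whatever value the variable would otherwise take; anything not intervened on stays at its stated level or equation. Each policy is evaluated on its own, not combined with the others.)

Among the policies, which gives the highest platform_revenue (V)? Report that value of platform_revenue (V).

681

Policy A (T + 47, R + 30):
  R = 39 + 30 = 69
  T = 258 − 4·69 (+47 from intervention) = 29
  V = 220 + 5·69 + 4·29 = 681
Policy B (R := 63):
  R = 63
  T = 258 − 4·63 = 6
  V = 220 + 5·63 + 4·6 = 559
Comparing — Policy A: V=681, Policy B: V=559. Highest is 681 (Policy A).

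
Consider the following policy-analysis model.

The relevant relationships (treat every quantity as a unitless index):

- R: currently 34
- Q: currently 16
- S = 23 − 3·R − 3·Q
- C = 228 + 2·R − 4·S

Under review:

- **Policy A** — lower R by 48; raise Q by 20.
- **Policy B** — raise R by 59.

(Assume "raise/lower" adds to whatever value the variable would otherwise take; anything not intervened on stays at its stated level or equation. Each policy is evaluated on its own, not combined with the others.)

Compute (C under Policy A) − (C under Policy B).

Policy A (R − 48, Q + 20):
  R = 34 − 48 = -14
  Q = 16 + 20 = 36
  S = 23 − 3·(-14) − 3·36 = -43
  C = 228 + 2·(-14) − 4·(-43) = 372
Policy B (R + 59):
  R = 34 + 59 = 93
  Q = 16
  S = 23 − 3·93 − 3·16 = -304
  C = 228 + 2·93 − 4·(-304) = 1630
C: 372 − 1630 = -1258

-1258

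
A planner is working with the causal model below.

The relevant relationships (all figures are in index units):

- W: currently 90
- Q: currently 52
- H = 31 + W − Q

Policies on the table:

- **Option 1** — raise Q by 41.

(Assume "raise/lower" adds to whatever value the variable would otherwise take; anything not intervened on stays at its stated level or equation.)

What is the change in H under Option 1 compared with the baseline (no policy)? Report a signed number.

-41

Baseline:
  W = 90
  Q = 52
  H = 31 + 90 − 52 = 69
Option 1 (Q + 41):
  W = 90
  Q = 52 + 41 = 93
  H = 31 + 90 − 93 = 28
Change in H: 28 − 69 = -41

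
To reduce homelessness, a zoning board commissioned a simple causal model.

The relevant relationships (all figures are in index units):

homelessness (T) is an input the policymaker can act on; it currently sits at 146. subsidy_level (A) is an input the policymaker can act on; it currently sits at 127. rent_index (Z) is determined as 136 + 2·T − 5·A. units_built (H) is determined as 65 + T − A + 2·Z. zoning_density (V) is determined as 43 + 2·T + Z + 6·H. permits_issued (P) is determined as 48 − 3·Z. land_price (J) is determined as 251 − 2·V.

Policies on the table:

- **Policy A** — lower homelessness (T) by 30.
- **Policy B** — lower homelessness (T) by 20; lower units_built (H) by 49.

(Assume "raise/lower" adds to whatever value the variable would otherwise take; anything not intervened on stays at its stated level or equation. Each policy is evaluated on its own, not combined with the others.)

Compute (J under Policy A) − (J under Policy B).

92

Policy A (T − 30):
  T = 146 − 30 = 116
  A = 127
  Z = 136 + 2·116 − 5·127 = -267
  H = 65 + 116 − 127 + 2·(-267) = -480
  V = 43 + 2·116 + (-267) + 6·(-480) = -2872
  J = 251 − 2·(-2872) = 5995
Policy B (T − 20, H − 49):
  T = 146 − 20 = 126
  A = 127
  Z = 136 + 2·126 − 5·127 = -247
  H = 65 + 126 − 127 + 2·(-247) (−49 from intervention) = -479
  V = 43 + 2·126 + (-247) + 6·(-479) = -2826
  J = 251 − 2·(-2826) = 5903
J: 5995 − 5903 = 92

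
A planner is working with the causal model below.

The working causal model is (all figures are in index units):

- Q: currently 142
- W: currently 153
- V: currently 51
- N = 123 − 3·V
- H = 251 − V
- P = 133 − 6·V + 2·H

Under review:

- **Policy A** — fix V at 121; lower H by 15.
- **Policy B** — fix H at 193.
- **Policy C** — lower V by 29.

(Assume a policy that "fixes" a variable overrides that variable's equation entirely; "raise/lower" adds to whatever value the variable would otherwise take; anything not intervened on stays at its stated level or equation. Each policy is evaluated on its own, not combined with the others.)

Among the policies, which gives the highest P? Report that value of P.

459

Policy A (V := 121, H − 15):
  V = 121
  H = 251 − 121 (−15 from intervention) = 115
  P = 133 − 6·121 + 2·115 = -363
Policy B (H := 193):
  V = 51
  H = 193
  P = 133 − 6·51 + 2·193 = 213
Policy C (V − 29):
  V = 51 − 29 = 22
  H = 251 − 22 = 229
  P = 133 − 6·22 + 2·229 = 459
Comparing — Policy A: P=-363, Policy B: P=213, Policy C: P=459. Highest is 459 (Policy C).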